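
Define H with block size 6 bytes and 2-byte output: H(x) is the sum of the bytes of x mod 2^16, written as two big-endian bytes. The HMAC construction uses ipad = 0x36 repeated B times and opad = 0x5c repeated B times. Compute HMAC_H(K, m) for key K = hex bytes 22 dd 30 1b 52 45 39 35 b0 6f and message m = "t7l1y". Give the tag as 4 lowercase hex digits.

022a

Key hex bytes 22 dd 30 1b 52 45 39 35 b0 6f is 10 bytes > B = 6, so hash it first: H(key) = 03 6e, then zero-pad to 6 bytes: K' = 03 6e 00 00 00 00.
K' ⊕ ipad = 35 58 36 36 36 36.  K' ⊕ opad = 5f 32 5c 5c 5c 5c.
Inner input = (K'⊕ipad) ∥ m = 35 58 36 36 36 36 ∥ 74 37 6c 31 79.
Inner hash: sum = 53+88+54+54+54+54+116+55+108+49+121 = 806 → 03 26.
Outer input = (K'⊕opad) ∥ inner = 5f 32 5c 5c 5c 5c ∥ 03 26.
Outer hash (tag): sum = 95+50+92+92+92+92+3+38 = 554 → 02 2a.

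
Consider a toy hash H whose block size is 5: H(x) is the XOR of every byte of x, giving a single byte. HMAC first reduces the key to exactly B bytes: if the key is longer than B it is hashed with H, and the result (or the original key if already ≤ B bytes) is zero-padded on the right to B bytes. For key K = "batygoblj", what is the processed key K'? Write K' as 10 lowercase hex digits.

|K| = 9 > B = 5, so first hash the key.
H(K): XOR 62⊕61⊕74⊕79⊕67⊕6f⊕62⊕6c⊕6a = 62.
Zero-pad H(K) = 62 to 5 bytes: K' = 62 00 00 00 00.

6200000000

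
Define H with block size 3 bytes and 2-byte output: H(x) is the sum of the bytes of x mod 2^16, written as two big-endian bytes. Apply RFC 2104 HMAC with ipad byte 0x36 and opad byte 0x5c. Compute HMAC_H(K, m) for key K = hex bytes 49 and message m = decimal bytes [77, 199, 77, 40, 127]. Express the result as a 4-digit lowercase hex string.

Key hex bytes 49 is 1 byte ≤ B = 3; zero-pad to 3 bytes: K' = 49 00 00.
K' ⊕ ipad = 7f 36 36.  K' ⊕ opad = 15 5c 5c.
Inner input = (K'⊕ipad) ∥ m = 7f 36 36 ∥ 4d c7 4d 28 7f.
Inner hash: sum = 127+54+54+77+199+77+40+127 = 755 → 02 f3.
Outer input = (K'⊕opad) ∥ inner = 15 5c 5c ∥ 02 f3.
Outer hash (tag): sum = 21+92+92+2+243 = 450 → 01 c2.

01c2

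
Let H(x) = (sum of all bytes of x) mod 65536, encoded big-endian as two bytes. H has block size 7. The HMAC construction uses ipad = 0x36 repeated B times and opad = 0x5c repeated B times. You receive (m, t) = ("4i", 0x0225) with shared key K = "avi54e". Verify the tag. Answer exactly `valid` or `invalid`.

valid

Key "avi54e" = 61 76 69 35 34 65 is 6 bytes ≤ B = 7; zero-pad to 7 bytes: K' = 61 76 69 35 34 65 00.
K' ⊕ ipad = 57 40 5f 03 02 53 36; K' ⊕ opad = 3d 2a 35 69 68 39 5c.
Inner hash: sum = 87+64+95+3+2+83+54+52+105 = 545 → 02 21.
Outer hash (recomputed tag): sum = 61+42+53+105+104+57+92+2+33 = 549 → 02 25.
Recomputed tag = 0225; claimed = 0225 → match.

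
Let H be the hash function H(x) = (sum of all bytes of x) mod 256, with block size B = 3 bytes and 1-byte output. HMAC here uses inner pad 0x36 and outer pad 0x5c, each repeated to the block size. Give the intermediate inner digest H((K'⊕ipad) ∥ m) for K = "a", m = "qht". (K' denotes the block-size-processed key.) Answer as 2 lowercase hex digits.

Key "a" = 61 is 1 byte ≤ B = 3; zero-pad to 3 bytes: K' = 61 00 00.
K' ⊕ ipad = 57 36 36.
Inner input = 57 36 36 ∥ 71 68 74.
Inner hash: sum = 87+54+54+113+104+116 = 528; mod 256 = 16 → 10.

10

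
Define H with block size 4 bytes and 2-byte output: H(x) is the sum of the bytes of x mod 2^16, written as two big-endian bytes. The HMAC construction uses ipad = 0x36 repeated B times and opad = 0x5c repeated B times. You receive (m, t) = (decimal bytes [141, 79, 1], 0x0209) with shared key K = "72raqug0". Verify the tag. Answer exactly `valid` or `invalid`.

Key "72raqug0" = 37 32 72 61 71 75 67 30 is 8 bytes > B = 4, so hash it first: H(key) = 02 b9, then zero-pad to 4 bytes: K' = 02 b9 00 00.
K' ⊕ ipad = 34 8f 36 36; K' ⊕ opad = 5e e5 5c 5c.
Inner hash: sum = 52+143+54+54+141+79+1 = 524 → 02 0c.
Outer hash (recomputed tag): sum = 94+229+92+92+2+12 = 521 → 02 09.
Recomputed tag = 0209; claimed = 0209 → match.

valid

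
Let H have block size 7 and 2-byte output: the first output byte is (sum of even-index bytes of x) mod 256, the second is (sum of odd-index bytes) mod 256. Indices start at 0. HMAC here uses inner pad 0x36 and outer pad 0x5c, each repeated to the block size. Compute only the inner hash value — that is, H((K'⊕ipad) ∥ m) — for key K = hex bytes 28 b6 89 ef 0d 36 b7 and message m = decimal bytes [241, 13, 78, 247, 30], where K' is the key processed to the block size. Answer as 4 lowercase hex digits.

Key hex bytes 28 b6 89 ef 0d 36 b7 is exactly B = 7 bytes: K' = 28 b6 89 ef 0d 36 b7.
K' ⊕ ipad = 1e 80 bf d9 3b 00 81.
Inner input = 1e 80 bf d9 3b 00 81 ∥ f1 0d 4e f7 1e.
Inner hash: even-index sum = 669 mod 256 = 157; odd-index sum = 694 mod 256 = 182 → 9d b6.

9db6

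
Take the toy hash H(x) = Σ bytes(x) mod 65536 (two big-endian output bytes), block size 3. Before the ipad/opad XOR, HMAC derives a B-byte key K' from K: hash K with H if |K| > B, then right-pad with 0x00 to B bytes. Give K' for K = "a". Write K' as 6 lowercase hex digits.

610000

Key "a" = 61 is 1 byte ≤ B = 3; zero-pad to 3 bytes: K' = 61 00 00.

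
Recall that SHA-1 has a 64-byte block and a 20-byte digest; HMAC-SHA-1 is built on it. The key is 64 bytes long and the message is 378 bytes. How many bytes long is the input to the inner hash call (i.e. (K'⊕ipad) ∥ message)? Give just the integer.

442

Key is 64 ≤ 64 bytes, zero-padded: |K'| = 64.
Inner input = (K'⊕ipad) ∥ m → 64 + 378 = 442 bytes.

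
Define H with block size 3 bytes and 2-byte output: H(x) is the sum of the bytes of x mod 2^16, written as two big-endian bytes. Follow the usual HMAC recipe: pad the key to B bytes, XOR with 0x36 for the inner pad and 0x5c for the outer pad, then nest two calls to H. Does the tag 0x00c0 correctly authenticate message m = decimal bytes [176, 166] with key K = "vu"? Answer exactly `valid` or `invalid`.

valid

Key "vu" = 76 75 is 2 bytes ≤ B = 3; zero-pad to 3 bytes: K' = 76 75 00.
K' ⊕ ipad = 40 43 36; K' ⊕ opad = 2a 29 5c.
Inner hash: sum = 64+67+54+176+166 = 527 → 02 0f.
Outer hash (recomputed tag): sum = 42+41+92+2+15 = 192 → 00 c0.
Recomputed tag = 00c0; claimed = 00c0 → match.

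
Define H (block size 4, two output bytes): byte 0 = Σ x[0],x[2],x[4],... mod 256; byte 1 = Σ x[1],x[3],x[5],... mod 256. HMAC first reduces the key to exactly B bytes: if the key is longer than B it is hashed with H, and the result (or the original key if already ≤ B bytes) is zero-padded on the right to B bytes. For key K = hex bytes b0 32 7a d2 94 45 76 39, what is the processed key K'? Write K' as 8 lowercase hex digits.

34820000

|K| = 8 > B = 4, so first hash the key.
H(K): even-index sum = 564 mod 256 = 52; odd-index sum = 386 mod 256 = 130 → 34 82.
Zero-pad H(K) = 34 82 to 4 bytes: K' = 34 82 00 00.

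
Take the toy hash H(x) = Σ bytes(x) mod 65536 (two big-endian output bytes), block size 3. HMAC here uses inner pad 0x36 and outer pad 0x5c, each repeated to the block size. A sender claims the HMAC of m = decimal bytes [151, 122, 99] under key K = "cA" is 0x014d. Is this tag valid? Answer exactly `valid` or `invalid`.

invalid

Key "cA" = 63 41 is 2 bytes ≤ B = 3; zero-pad to 3 bytes: K' = 63 41 00.
K' ⊕ ipad = 55 77 36; K' ⊕ opad = 3f 1d 5c.
Inner hash: sum = 85+119+54+151+122+99 = 630 → 02 76.
Outer hash (recomputed tag): sum = 63+29+92+2+118 = 304 → 01 30.
Recomputed tag = 0130; claimed = 014d → mismatch.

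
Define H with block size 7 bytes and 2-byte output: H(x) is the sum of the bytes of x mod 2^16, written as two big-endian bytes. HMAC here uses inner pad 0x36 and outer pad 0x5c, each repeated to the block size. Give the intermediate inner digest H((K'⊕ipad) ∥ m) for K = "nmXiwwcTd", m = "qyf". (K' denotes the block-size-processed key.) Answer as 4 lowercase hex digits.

Key "nmXiwwcTd" = 6e 6d 58 69 77 77 63 54 64 is 9 bytes > B = 7, so hash it first: H(key) = 03 a5, then zero-pad to 7 bytes: K' = 03 a5 00 00 00 00 00.
K' ⊕ ipad = 35 93 36 36 36 36 36.
Inner input = 35 93 36 36 36 36 36 ∥ 71 79 66.
Inner hash: sum = 53+147+54+54+54+54+54+113+121+102 = 806 → 03 26.

0326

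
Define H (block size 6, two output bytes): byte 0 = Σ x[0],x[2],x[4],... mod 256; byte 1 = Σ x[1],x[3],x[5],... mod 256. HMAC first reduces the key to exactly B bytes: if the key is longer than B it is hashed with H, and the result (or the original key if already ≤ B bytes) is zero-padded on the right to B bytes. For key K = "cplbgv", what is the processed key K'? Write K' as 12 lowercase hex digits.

Key "cplbgv" = 63 70 6c 62 67 76 is exactly B = 6 bytes: K' = 63 70 6c 62 67 76.

63706c626776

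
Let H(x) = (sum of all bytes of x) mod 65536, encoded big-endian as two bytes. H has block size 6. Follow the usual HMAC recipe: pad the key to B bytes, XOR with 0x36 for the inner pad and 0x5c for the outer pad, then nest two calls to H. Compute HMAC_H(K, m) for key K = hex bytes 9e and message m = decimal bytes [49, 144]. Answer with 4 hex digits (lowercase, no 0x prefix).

Key hex bytes 9e is 1 byte ≤ B = 6; zero-pad to 6 bytes: K' = 9e 00 00 00 00 00.
K' ⊕ ipad = a8 36 36 36 36 36.  K' ⊕ opad = c2 5c 5c 5c 5c 5c.
Inner input = (K'⊕ipad) ∥ m = a8 36 36 36 36 36 ∥ 31 90.
Inner hash: sum = 168+54+54+54+54+54+49+144 = 631 → 02 77.
Outer input = (K'⊕opad) ∥ inner = c2 5c 5c 5c 5c 5c ∥ 02 77.
Outer hash (tag): sum = 194+92+92+92+92+92+2+119 = 775 → 03 07.

0307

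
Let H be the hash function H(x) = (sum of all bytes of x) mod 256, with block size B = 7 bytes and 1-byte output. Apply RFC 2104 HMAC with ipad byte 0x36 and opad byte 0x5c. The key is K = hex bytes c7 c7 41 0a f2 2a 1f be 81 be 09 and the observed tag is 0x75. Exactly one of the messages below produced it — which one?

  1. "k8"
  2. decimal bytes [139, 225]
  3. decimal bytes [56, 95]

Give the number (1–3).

3

Key hex bytes c7 c7 41 0a f2 2a 1f be 81 be 09 is 11 bytes > B = 7, so hash it first: H(key) = 1a, then zero-pad to 7 bytes: K' = 1a 00 00 00 00 00 00.
K' ⊕ ipad = 2c 36 36 36 36 36 36; K' ⊕ opad = 46 5c 5c 5c 5c 5c 5c.
m1: inner = H(2c 36 36 36 36 36 36 6b 38) = 13; tag = H(46 5c 5c 5c 5c 5c 5c 13) = 81
m2: inner = H(2c 36 36 36 36 36 36 8b e1) = dc; tag = H(46 5c 5c 5c 5c 5c 5c dc) = 4a
m3: inner = H(2c 36 36 36 36 36 36 38 5f) = 07; tag = H(46 5c 5c 5c 5c 5c 5c 07) = 75 ← matches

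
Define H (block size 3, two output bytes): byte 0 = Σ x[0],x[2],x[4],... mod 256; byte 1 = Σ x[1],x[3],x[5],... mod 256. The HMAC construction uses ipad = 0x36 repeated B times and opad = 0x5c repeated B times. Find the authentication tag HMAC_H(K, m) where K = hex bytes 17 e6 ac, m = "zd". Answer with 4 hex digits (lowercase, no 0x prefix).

85d9

Key hex bytes 17 e6 ac is exactly B = 3 bytes: K' = 17 e6 ac.
K' ⊕ ipad = 21 d0 9a.  K' ⊕ opad = 4b ba f0.
Inner input = (K'⊕ipad) ∥ m = 21 d0 9a ∥ 7a 64.
Inner hash: even-index sum = 287 mod 256 = 31; odd-index sum = 330 mod 256 = 74 → 1f 4a.
Outer input = (K'⊕opad) ∥ inner = 4b ba f0 ∥ 1f 4a.
Outer hash (tag): even-index sum = 389 mod 256 = 133; odd-index sum = 217 mod 256 = 217 → 85 d9.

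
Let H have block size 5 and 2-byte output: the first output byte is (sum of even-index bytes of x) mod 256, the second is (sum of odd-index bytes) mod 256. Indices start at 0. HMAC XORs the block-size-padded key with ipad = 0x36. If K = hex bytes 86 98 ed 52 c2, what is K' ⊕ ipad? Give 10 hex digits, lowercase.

Key hex bytes 86 98 ed 52 c2 is exactly B = 5 bytes: K' = 86 98 ed 52 c2.
XOR each byte with 0x36: 86⊕36=b0, 98⊕36=ae, ed⊕36=db, 52⊕36=64, c2⊕36=f4.

b0aedb64f4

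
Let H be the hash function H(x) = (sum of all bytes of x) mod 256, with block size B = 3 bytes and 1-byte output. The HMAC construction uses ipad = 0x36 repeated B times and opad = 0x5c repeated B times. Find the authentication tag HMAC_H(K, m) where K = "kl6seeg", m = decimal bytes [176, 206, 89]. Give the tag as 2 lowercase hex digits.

Key "kl6seeg" = 6b 6c 36 73 65 65 67 is 7 bytes > B = 3, so hash it first: H(key) = b1, then zero-pad to 3 bytes: K' = b1 00 00.
K' ⊕ ipad = 87 36 36.  K' ⊕ opad = ed 5c 5c.
Inner input = (K'⊕ipad) ∥ m = 87 36 36 ∥ b0 ce 59.
Inner hash: sum = 135+54+54+176+206+89 = 714; mod 256 = 202 → ca.
Outer input = (K'⊕opad) ∥ inner = ed 5c 5c ∥ ca.
Outer hash (tag): sum = 237+92+92+202 = 623; mod 256 = 111 → 6f.

6f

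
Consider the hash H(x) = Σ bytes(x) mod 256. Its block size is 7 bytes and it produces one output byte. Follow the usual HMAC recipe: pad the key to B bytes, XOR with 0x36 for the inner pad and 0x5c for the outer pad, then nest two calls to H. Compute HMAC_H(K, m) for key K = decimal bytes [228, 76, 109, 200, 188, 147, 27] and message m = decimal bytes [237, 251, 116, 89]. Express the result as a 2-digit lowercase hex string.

Key decimal bytes [228, 76, 109, 200, 188, 147, 27] = e4 4c 6d c8 bc 93 1b is exactly B = 7 bytes: K' = e4 4c 6d c8 bc 93 1b.
K' ⊕ ipad = d2 7a 5b fe 8a a5 2d.  K' ⊕ opad = b8 10 31 94 e0 cf 47.
Inner input = (K'⊕ipad) ∥ m = d2 7a 5b fe 8a a5 2d ∥ ed fb 74 59.
Inner hash: sum = 210+122+91+254+138+165+45+237+251+116+89 = 1718; mod 256 = 182 → b6.
Outer input = (K'⊕opad) ∥ inner = b8 10 31 94 e0 cf 47 ∥ b6.
Outer hash (tag): sum = 184+16+49+148+224+207+71+182 = 1081; mod 256 = 57 → 39.

39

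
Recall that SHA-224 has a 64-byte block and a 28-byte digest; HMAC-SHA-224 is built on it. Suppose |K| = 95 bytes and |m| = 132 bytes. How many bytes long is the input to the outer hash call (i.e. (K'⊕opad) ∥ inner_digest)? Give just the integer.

92

Key is 95 > 64 bytes, so it is hashed to 28 bytes then zero-padded to 64: |K'| = 64.
Outer input = (K'⊕opad) ∥ H(inner) → 64 + 28 = 92 bytes.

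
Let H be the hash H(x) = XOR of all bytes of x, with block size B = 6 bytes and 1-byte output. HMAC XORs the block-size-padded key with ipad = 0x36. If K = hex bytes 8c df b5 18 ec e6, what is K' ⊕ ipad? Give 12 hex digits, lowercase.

Key hex bytes 8c df b5 18 ec e6 is exactly B = 6 bytes: K' = 8c df b5 18 ec e6.
XOR each byte with 0x36: 8c⊕36=ba, df⊕36=e9, b5⊕36=83, 18⊕36=2e, ec⊕36=da, e6⊕36=d0.

bae9832edad0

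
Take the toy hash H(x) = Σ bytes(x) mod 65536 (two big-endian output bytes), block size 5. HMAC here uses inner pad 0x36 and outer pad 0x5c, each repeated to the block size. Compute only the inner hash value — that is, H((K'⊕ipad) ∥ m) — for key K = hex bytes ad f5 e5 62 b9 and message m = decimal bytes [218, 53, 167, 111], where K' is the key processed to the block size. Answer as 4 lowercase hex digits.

Key hex bytes ad f5 e5 62 b9 is exactly B = 5 bytes: K' = ad f5 e5 62 b9.
K' ⊕ ipad = 9b c3 d3 54 8f.
Inner input = 9b c3 d3 54 8f ∥ da 35 a7 6f.
Inner hash: sum = 155+195+211+84+143+218+53+167+111 = 1337 → 05 39.

0539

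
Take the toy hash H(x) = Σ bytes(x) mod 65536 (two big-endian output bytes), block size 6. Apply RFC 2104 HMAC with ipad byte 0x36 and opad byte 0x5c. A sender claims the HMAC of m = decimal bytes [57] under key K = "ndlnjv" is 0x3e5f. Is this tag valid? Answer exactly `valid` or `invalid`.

Key "ndlnjv" = 6e 64 6c 6e 6a 76 is exactly B = 6 bytes: K' = 6e 64 6c 6e 6a 76.
K' ⊕ ipad = 58 52 5a 58 5c 40; K' ⊕ opad = 32 38 30 32 36 2a.
Inner hash: sum = 88+82+90+88+92+64+57 = 561 → 02 31.
Outer hash (recomputed tag): sum = 50+56+48+50+54+42+2+49 = 351 → 01 5f.
Recomputed tag = 015f; claimed = 3e5f → mismatch.

invalid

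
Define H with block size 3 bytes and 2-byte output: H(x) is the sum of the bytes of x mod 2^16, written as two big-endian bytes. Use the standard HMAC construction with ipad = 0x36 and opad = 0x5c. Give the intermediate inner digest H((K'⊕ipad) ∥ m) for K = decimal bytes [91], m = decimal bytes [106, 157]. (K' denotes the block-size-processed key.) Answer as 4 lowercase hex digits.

01e0

Key decimal bytes [91] = 5b is 1 byte ≤ B = 3; zero-pad to 3 bytes: K' = 5b 00 00.
K' ⊕ ipad = 6d 36 36.
Inner input = 6d 36 36 ∥ 6a 9d.
Inner hash: sum = 109+54+54+106+157 = 480 → 01 e0.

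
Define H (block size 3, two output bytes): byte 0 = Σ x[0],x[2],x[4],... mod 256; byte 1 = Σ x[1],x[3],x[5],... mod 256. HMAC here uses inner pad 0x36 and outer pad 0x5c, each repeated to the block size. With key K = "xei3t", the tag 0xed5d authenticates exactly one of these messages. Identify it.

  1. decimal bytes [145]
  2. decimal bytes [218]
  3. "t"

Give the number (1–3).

Key "xei3t" = 78 65 69 33 74 is 5 bytes > B = 3, so hash it first: H(key) = 55 98, then zero-pad to 3 bytes: K' = 55 98 00.
K' ⊕ ipad = 63 ae 36; K' ⊕ opad = 09 c4 5c.
m1: inner = H(63 ae 36 91) = 99 3f; tag = H(09 c4 5c 99 3f) = a45d
m2: inner = H(63 ae 36 da) = 99 88; tag = H(09 c4 5c 99 88) = ed5d ← matches
m3: inner = H(63 ae 36 74) = 99 22; tag = H(09 c4 5c 99 22) = 875d

2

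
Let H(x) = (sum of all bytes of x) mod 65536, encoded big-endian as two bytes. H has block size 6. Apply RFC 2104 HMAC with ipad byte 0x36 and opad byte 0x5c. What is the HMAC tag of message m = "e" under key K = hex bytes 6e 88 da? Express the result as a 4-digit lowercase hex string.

Key hex bytes 6e 88 da is 3 bytes ≤ B = 6; zero-pad to 6 bytes: K' = 6e 88 da 00 00 00.
K' ⊕ ipad = 58 be ec 36 36 36.  K' ⊕ opad = 32 d4 86 5c 5c 5c.
Inner input = (K'⊕ipad) ∥ m = 58 be ec 36 36 36 ∥ 65.
Inner hash: sum = 88+190+236+54+54+54+101 = 777 → 03 09.
Outer input = (K'⊕opad) ∥ inner = 32 d4 86 5c 5c 5c ∥ 03 09.
Outer hash (tag): sum = 50+212+134+92+92+92+3+9 = 684 → 02 ac.

02ac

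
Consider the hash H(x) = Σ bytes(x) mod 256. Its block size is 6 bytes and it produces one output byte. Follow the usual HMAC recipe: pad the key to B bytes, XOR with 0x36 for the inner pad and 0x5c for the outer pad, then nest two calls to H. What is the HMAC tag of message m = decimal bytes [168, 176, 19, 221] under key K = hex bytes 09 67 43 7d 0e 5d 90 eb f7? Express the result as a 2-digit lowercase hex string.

Key hex bytes 09 67 43 7d 0e 5d 90 eb f7 is 9 bytes > B = 6, so hash it first: H(key) = 0d, then zero-pad to 6 bytes: K' = 0d 00 00 00 00 00.
K' ⊕ ipad = 3b 36 36 36 36 36.  K' ⊕ opad = 51 5c 5c 5c 5c 5c.
Inner input = (K'⊕ipad) ∥ m = 3b 36 36 36 36 36 ∥ a8 b0 13 dd.
Inner hash: sum = 59+54+54+54+54+54+168+176+19+221 = 913; mod 256 = 145 → 91.
Outer input = (K'⊕opad) ∥ inner = 51 5c 5c 5c 5c 5c ∥ 91.
Outer hash (tag): sum = 81+92+92+92+92+92+145 = 686; mod 256 = 174 → ae.

ae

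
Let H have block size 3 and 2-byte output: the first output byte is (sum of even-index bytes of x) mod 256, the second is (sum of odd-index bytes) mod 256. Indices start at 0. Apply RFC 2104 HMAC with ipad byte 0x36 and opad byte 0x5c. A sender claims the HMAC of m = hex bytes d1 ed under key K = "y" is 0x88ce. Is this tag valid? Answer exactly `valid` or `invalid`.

valid

Key "y" = 79 is 1 byte ≤ B = 3; zero-pad to 3 bytes: K' = 79 00 00.
K' ⊕ ipad = 4f 36 36; K' ⊕ opad = 25 5c 5c.
Inner hash: even-index sum = 370 mod 256 = 114; odd-index sum = 263 mod 256 = 7 → 72 07.
Outer hash (recomputed tag): even-index sum = 136 mod 256 = 136; odd-index sum = 206 mod 256 = 206 → 88 ce.
Recomputed tag = 88ce; claimed = 88ce → match.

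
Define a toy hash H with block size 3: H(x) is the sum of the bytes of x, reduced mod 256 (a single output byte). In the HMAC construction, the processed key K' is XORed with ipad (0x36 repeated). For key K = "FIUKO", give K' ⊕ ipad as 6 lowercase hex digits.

483636

Key "FIUKO" = 46 49 55 4b 4f is 5 bytes > B = 3, so hash it first: H(key) = 7e, then zero-pad to 3 bytes: K' = 7e 00 00.
XOR each byte with 0x36: 7e⊕36=48, 00⊕36=36, 00⊕36=36.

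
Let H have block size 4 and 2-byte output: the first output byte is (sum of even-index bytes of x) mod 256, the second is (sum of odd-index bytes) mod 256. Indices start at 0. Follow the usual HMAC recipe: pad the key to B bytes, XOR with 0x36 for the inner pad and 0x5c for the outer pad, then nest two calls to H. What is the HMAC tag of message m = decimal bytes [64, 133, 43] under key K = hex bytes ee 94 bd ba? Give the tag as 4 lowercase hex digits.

Key hex bytes ee 94 bd ba is exactly B = 4 bytes: K' = ee 94 bd ba.
K' ⊕ ipad = d8 a2 8b 8c.  K' ⊕ opad = b2 c8 e1 e6.
Inner input = (K'⊕ipad) ∥ m = d8 a2 8b 8c ∥ 40 85 2b.
Inner hash: even-index sum = 462 mod 256 = 206; odd-index sum = 435 mod 256 = 179 → ce b3.
Outer input = (K'⊕opad) ∥ inner = b2 c8 e1 e6 ∥ ce b3.
Outer hash (tag): even-index sum = 609 mod 256 = 97; odd-index sum = 609 mod 256 = 97 → 61 61.

6161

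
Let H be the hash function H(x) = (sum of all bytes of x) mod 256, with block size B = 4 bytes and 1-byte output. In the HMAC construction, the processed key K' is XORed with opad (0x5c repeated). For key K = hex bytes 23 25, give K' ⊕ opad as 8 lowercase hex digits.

7f795c5c

Key hex bytes 23 25 is 2 bytes ≤ B = 4; zero-pad to 4 bytes: K' = 23 25 00 00.
XOR each byte with 0x5c: 23⊕5c=7f, 25⊕5c=79, 00⊕5c=5c, 00⊕5c=5c.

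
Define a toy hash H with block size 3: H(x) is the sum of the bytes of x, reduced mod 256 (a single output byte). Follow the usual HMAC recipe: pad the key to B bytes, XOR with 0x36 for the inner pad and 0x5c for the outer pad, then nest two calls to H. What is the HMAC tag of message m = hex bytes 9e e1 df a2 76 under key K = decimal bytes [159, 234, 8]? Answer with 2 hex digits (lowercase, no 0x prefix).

Key decimal bytes [159, 234, 8] = 9f ea 08 is exactly B = 3 bytes: K' = 9f ea 08.
K' ⊕ ipad = a9 dc 3e.  K' ⊕ opad = c3 b6 54.
Inner input = (K'⊕ipad) ∥ m = a9 dc 3e ∥ 9e e1 df a2 76.
Inner hash: sum = 169+220+62+158+225+223+162+118 = 1337; mod 256 = 57 → 39.
Outer input = (K'⊕opad) ∥ inner = c3 b6 54 ∥ 39.
Outer hash (tag): sum = 195+182+84+57 = 518; mod 256 = 6 → 06.

06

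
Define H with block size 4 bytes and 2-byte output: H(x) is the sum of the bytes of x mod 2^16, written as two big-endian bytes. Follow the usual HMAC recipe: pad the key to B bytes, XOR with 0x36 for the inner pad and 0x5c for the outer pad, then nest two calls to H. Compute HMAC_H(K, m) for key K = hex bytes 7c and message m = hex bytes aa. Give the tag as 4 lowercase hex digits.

Key hex bytes 7c is 1 byte ≤ B = 4; zero-pad to 4 bytes: K' = 7c 00 00 00.
K' ⊕ ipad = 4a 36 36 36.  K' ⊕ opad = 20 5c 5c 5c.
Inner input = (K'⊕ipad) ∥ m = 4a 36 36 36 ∥ aa.
Inner hash: sum = 74+54+54+54+170 = 406 → 01 96.
Outer input = (K'⊕opad) ∥ inner = 20 5c 5c 5c ∥ 01 96.
Outer hash (tag): sum = 32+92+92+92+1+150 = 459 → 01 cb.

01cb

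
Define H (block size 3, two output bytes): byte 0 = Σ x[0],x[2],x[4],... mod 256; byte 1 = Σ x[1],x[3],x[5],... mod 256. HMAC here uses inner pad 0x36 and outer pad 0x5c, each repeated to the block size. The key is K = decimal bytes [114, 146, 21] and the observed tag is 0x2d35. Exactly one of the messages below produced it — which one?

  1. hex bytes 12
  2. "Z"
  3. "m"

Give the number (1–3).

Key decimal bytes [114, 146, 21] = 72 92 15 is exactly B = 3 bytes: K' = 72 92 15.
K' ⊕ ipad = 44 a4 23; K' ⊕ opad = 2e ce 49.
m1: inner = H(44 a4 23 12) = 67 b6; tag = H(2e ce 49 67 b6) = 2d35 ← matches
m2: inner = H(44 a4 23 5a) = 67 fe; tag = H(2e ce 49 67 fe) = 7535
m3: inner = H(44 a4 23 6d) = 67 11; tag = H(2e ce 49 67 11) = 8835

1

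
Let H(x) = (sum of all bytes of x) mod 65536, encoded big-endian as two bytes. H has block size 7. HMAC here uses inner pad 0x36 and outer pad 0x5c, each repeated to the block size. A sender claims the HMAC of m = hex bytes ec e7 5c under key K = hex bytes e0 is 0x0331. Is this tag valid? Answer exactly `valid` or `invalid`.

Key hex bytes e0 is 1 byte ≤ B = 7; zero-pad to 7 bytes: K' = e0 00 00 00 00 00 00.
K' ⊕ ipad = d6 36 36 36 36 36 36; K' ⊕ opad = bc 5c 5c 5c 5c 5c 5c.
Inner hash: sum = 214+54+54+54+54+54+54+236+231+92 = 1097 → 04 49.
Outer hash (recomputed tag): sum = 188+92+92+92+92+92+92+4+73 = 817 → 03 31.
Recomputed tag = 0331; claimed = 0331 → match.

valid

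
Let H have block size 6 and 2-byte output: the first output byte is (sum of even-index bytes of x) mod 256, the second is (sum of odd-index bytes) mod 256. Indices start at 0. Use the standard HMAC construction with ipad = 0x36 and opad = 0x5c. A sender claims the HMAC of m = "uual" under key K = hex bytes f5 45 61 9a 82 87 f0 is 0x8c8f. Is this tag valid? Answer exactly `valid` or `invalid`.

valid

Key hex bytes f5 45 61 9a 82 87 f0 is 7 bytes > B = 6, so hash it first: H(key) = c8 66, then zero-pad to 6 bytes: K' = c8 66 00 00 00 00.
K' ⊕ ipad = fe 50 36 36 36 36; K' ⊕ opad = 94 3a 5c 5c 5c 5c.
Inner hash: even-index sum = 576 mod 256 = 64; odd-index sum = 413 mod 256 = 157 → 40 9d.
Outer hash (recomputed tag): even-index sum = 396 mod 256 = 140; odd-index sum = 399 mod 256 = 143 → 8c 8f.
Recomputed tag = 8c8f; claimed = 8c8f → match.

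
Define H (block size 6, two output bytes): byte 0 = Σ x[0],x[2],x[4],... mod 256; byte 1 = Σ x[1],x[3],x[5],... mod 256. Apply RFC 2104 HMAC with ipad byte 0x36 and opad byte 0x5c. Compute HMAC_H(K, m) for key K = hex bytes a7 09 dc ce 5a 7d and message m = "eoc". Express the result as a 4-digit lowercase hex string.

Key hex bytes a7 09 dc ce 5a 7d is exactly B = 6 bytes: K' = a7 09 dc ce 5a 7d.
K' ⊕ ipad = 91 3f ea f8 6c 4b.  K' ⊕ opad = fb 55 80 92 06 21.
Inner input = (K'⊕ipad) ∥ m = 91 3f ea f8 6c 4b ∥ 65 6f 63.
Inner hash: even-index sum = 687 mod 256 = 175; odd-index sum = 497 mod 256 = 241 → af f1.
Outer input = (K'⊕opad) ∥ inner = fb 55 80 92 06 21 ∥ af f1.
Outer hash (tag): even-index sum = 560 mod 256 = 48; odd-index sum = 505 mod 256 = 249 → 30 f9.

30f9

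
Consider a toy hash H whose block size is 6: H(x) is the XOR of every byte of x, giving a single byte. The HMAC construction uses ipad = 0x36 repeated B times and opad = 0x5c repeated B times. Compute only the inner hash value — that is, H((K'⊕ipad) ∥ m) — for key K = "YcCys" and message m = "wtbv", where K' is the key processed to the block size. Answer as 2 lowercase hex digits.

64

Key "YcCys" = 59 63 43 79 73 is 5 bytes ≤ B = 6; zero-pad to 6 bytes: K' = 59 63 43 79 73 00.
K' ⊕ ipad = 6f 55 75 4f 45 36.
Inner input = 6f 55 75 4f 45 36 ∥ 77 74 62 76.
Inner hash: XOR 6f⊕55⊕75⊕4f⊕45⊕36⊕77⊕74⊕62⊕76 = 64.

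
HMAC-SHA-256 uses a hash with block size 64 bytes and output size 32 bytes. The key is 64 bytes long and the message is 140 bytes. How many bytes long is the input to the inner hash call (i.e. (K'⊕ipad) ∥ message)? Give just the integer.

204

Key is 64 ≤ 64 bytes, zero-padded: |K'| = 64.
Inner input = (K'⊕ipad) ∥ m → 64 + 140 = 204 bytes.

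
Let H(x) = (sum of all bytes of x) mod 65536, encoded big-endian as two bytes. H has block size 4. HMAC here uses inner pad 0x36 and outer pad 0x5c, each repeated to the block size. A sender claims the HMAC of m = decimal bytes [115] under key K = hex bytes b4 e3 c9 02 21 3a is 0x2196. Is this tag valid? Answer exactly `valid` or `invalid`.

invalid

Key hex bytes b4 e3 c9 02 21 3a is 6 bytes > B = 4, so hash it first: H(key) = 02 bd, then zero-pad to 4 bytes: K' = 02 bd 00 00.
K' ⊕ ipad = 34 8b 36 36; K' ⊕ opad = 5e e1 5c 5c.
Inner hash: sum = 52+139+54+54+115 = 414 → 01 9e.
Outer hash (recomputed tag): sum = 94+225+92+92+1+158 = 662 → 02 96.
Recomputed tag = 0296; claimed = 2196 → mismatch.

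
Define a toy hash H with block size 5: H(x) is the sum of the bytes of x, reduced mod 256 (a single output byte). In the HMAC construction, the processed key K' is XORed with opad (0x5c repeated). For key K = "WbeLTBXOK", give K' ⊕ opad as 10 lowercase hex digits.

ae5c5c5c5c

Key "WbeLTBXOK" = 57 62 65 4c 54 42 58 4f 4b is 9 bytes > B = 5, so hash it first: H(key) = f2, then zero-pad to 5 bytes: K' = f2 00 00 00 00.
XOR each byte with 0x5c: f2⊕5c=ae, 00⊕5c=5c, 00⊕5c=5c, 00⊕5c=5c, 00⊕5c=5c.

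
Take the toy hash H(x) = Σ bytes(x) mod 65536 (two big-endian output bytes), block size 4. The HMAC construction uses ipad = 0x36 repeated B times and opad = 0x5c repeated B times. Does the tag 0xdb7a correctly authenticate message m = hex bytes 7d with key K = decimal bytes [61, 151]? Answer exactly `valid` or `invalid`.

invalid

Key decimal bytes [61, 151] = 3d 97 is 2 bytes ≤ B = 4; zero-pad to 4 bytes: K' = 3d 97 00 00.
K' ⊕ ipad = 0b a1 36 36; K' ⊕ opad = 61 cb 5c 5c.
Inner hash: sum = 11+161+54+54+125 = 405 → 01 95.
Outer hash (recomputed tag): sum = 97+203+92+92+1+149 = 634 → 02 7a.
Recomputed tag = 027a; claimed = db7a → mismatch.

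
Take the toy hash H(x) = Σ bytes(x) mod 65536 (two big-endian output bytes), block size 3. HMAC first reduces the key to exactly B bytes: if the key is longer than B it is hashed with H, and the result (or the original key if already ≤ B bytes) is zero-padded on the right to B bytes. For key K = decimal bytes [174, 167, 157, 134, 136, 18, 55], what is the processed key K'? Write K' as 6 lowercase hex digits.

034900

|K| = 7 > B = 3, so first hash the key.
H(K): sum = 174+167+157+134+136+18+55 = 841 → 03 49.
Zero-pad H(K) = 03 49 to 3 bytes: K' = 03 49 00.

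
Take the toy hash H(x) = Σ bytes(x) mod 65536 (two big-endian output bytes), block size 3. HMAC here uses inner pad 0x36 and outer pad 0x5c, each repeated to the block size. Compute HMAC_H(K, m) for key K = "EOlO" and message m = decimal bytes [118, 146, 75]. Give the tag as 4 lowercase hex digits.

0107

Key "EOlO" = 45 4f 6c 4f is 4 bytes > B = 3, so hash it first: H(key) = 01 4f, then zero-pad to 3 bytes: K' = 01 4f 00.
K' ⊕ ipad = 37 79 36.  K' ⊕ opad = 5d 13 5c.
Inner input = (K'⊕ipad) ∥ m = 37 79 36 ∥ 76 92 4b.
Inner hash: sum = 55+121+54+118+146+75 = 569 → 02 39.
Outer input = (K'⊕opad) ∥ inner = 5d 13 5c ∥ 02 39.
Outer hash (tag): sum = 93+19+92+2+57 = 263 → 01 07.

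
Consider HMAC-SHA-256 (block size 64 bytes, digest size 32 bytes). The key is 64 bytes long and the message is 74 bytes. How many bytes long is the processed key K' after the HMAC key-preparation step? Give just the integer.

64

Key is 64 ≤ 64 bytes, zero-padded: |K'| = 64.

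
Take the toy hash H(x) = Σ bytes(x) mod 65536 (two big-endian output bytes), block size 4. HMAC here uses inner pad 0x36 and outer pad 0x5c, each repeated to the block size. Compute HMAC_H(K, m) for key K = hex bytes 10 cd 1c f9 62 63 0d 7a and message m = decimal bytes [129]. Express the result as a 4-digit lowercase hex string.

Key hex bytes 10 cd 1c f9 62 63 0d 7a is 8 bytes > B = 4, so hash it first: H(key) = 03 3e, then zero-pad to 4 bytes: K' = 03 3e 00 00.
K' ⊕ ipad = 35 08 36 36.  K' ⊕ opad = 5f 62 5c 5c.
Inner input = (K'⊕ipad) ∥ m = 35 08 36 36 ∥ 81.
Inner hash: sum = 53+8+54+54+129 = 298 → 01 2a.
Outer input = (K'⊕opad) ∥ inner = 5f 62 5c 5c ∥ 01 2a.
Outer hash (tag): sum = 95+98+92+92+1+42 = 420 → 01 a4.

01a4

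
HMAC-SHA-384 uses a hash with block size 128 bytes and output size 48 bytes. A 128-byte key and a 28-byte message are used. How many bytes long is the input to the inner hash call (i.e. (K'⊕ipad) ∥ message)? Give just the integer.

Key is 128 ≤ 128 bytes, zero-padded: |K'| = 128.
Inner input = (K'⊕ipad) ∥ m → 128 + 28 = 156 bytes.

156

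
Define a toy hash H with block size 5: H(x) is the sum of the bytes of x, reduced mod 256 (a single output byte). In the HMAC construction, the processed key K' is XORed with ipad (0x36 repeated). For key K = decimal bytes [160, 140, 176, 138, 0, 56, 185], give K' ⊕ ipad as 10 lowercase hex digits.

6136363636

Key decimal bytes [160, 140, 176, 138, 0, 56, 185] = a0 8c b0 8a 00 38 b9 is 7 bytes > B = 5, so hash it first: H(key) = 57, then zero-pad to 5 bytes: K' = 57 00 00 00 00.
XOR each byte with 0x36: 57⊕36=61, 00⊕36=36, 00⊕36=36, 00⊕36=36, 00⊕36=36.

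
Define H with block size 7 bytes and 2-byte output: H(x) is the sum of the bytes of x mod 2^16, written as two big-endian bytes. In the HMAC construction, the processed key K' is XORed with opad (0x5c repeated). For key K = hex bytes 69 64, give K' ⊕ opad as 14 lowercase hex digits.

35385c5c5c5c5c

Key hex bytes 69 64 is 2 bytes ≤ B = 7; zero-pad to 7 bytes: K' = 69 64 00 00 00 00 00.
XOR each byte with 0x5c: 69⊕5c=35, 64⊕5c=38, 00⊕5c=5c, 00⊕5c=5c, 00⊕5c=5c, 00⊕5c=5c, 00⊕5c=5c.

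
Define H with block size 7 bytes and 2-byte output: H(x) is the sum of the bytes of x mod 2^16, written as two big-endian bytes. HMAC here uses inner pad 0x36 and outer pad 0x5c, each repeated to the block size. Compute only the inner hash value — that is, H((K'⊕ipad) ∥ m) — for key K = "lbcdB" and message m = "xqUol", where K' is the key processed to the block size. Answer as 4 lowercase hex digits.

Key "lbcdB" = 6c 62 63 64 42 is 5 bytes ≤ B = 7; zero-pad to 7 bytes: K' = 6c 62 63 64 42 00 00.
K' ⊕ ipad = 5a 54 55 52 74 36 36.
Inner input = 5a 54 55 52 74 36 36 ∥ 78 71 55 6f 6c.
Inner hash: sum = 90+84+85+82+116+54+54+120+113+85+111+108 = 1102 → 04 4e.

044e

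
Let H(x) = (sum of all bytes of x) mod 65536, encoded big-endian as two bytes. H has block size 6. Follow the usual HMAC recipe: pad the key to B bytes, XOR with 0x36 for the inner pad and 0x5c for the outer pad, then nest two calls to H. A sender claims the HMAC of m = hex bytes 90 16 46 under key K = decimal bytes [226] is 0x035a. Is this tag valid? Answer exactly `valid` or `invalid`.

valid

Key decimal bytes [226] = e2 is 1 byte ≤ B = 6; zero-pad to 6 bytes: K' = e2 00 00 00 00 00.
K' ⊕ ipad = d4 36 36 36 36 36; K' ⊕ opad = be 5c 5c 5c 5c 5c.
Inner hash: sum = 212+54+54+54+54+54+144+22+70 = 718 → 02 ce.
Outer hash (recomputed tag): sum = 190+92+92+92+92+92+2+206 = 858 → 03 5a.
Recomputed tag = 035a; claimed = 035a → match.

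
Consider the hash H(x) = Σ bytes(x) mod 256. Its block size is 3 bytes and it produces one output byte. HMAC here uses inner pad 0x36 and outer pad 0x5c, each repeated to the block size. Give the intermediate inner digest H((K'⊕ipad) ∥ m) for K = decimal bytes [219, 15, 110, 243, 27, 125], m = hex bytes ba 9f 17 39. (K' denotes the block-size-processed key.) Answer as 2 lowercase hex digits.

ea

Key decimal bytes [219, 15, 110, 243, 27, 125] = db 0f 6e f3 1b 7d is 6 bytes > B = 3, so hash it first: H(key) = e3, then zero-pad to 3 bytes: K' = e3 00 00.
K' ⊕ ipad = d5 36 36.
Inner input = d5 36 36 ∥ ba 9f 17 39.
Inner hash: sum = 213+54+54+186+159+23+57 = 746; mod 256 = 234 → ea.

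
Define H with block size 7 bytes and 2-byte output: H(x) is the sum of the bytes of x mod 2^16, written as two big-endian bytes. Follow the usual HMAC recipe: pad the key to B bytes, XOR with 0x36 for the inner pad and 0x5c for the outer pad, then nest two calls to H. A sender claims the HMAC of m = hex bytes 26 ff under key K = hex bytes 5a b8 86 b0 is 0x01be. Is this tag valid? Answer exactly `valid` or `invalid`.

invalid

Key hex bytes 5a b8 86 b0 is 4 bytes ≤ B = 7; zero-pad to 7 bytes: K' = 5a b8 86 b0 00 00 00.
K' ⊕ ipad = 6c 8e b0 86 36 36 36; K' ⊕ opad = 06 e4 da ec 5c 5c 5c.
Inner hash: sum = 108+142+176+134+54+54+54+38+255 = 1015 → 03 f7.
Outer hash (recomputed tag): sum = 6+228+218+236+92+92+92+3+247 = 1214 → 04 be.
Recomputed tag = 04be; claimed = 01be → mismatch.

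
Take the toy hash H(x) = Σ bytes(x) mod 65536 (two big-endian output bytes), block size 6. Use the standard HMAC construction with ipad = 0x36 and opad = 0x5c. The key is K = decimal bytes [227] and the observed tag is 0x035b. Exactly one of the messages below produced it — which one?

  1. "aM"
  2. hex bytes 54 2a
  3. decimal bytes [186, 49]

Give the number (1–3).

Key decimal bytes [227] = e3 is 1 byte ≤ B = 6; zero-pad to 6 bytes: K' = e3 00 00 00 00 00.
K' ⊕ ipad = d5 36 36 36 36 36; K' ⊕ opad = bf 5c 5c 5c 5c 5c.
m1: inner = H(d5 36 36 36 36 36 61 4d) = 02 91; tag = H(bf 5c 5c 5c 5c 5c 02 91) = 031e
m2: inner = H(d5 36 36 36 36 36 54 2a) = 02 61; tag = H(bf 5c 5c 5c 5c 5c 02 61) = 02ee
m3: inner = H(d5 36 36 36 36 36 ba 31) = 02 ce; tag = H(bf 5c 5c 5c 5c 5c 02 ce) = 035b ← matches

3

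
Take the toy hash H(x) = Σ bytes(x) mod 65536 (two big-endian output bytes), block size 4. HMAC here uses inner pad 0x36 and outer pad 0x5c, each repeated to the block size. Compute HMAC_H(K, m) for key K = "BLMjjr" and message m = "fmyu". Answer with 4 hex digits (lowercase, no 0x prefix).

Key "BLMjjr" = 42 4c 4d 6a 6a 72 is 6 bytes > B = 4, so hash it first: H(key) = 02 21, then zero-pad to 4 bytes: K' = 02 21 00 00.
K' ⊕ ipad = 34 17 36 36.  K' ⊕ opad = 5e 7d 5c 5c.
Inner input = (K'⊕ipad) ∥ m = 34 17 36 36 ∥ 66 6d 79 75.
Inner hash: sum = 52+23+54+54+102+109+121+117 = 632 → 02 78.
Outer input = (K'⊕opad) ∥ inner = 5e 7d 5c 5c ∥ 02 78.
Outer hash (tag): sum = 94+125+92+92+2+120 = 525 → 02 0d.

020d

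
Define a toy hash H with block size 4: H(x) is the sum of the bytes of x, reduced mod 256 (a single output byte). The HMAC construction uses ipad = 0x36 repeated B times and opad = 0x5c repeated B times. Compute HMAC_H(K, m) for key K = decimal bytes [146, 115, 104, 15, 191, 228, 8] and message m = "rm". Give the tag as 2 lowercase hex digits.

Key decimal bytes [146, 115, 104, 15, 191, 228, 8] = 92 73 68 0f bf e4 08 is 7 bytes > B = 4, so hash it first: H(key) = 27, then zero-pad to 4 bytes: K' = 27 00 00 00.
K' ⊕ ipad = 11 36 36 36.  K' ⊕ opad = 7b 5c 5c 5c.
Inner input = (K'⊕ipad) ∥ m = 11 36 36 36 ∥ 72 6d.
Inner hash: sum = 17+54+54+54+114+109 = 402; mod 256 = 146 → 92.
Outer input = (K'⊕opad) ∥ inner = 7b 5c 5c 5c ∥ 92.
Outer hash (tag): sum = 123+92+92+92+146 = 545; mod 256 = 33 → 21.

21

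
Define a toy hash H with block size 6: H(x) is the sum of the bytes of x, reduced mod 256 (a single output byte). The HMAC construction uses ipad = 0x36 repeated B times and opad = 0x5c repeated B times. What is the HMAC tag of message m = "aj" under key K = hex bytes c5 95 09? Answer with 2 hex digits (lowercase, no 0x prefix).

Key hex bytes c5 95 09 is 3 bytes ≤ B = 6; zero-pad to 6 bytes: K' = c5 95 09 00 00 00.
K' ⊕ ipad = f3 a3 3f 36 36 36.  K' ⊕ opad = 99 c9 55 5c 5c 5c.
Inner input = (K'⊕ipad) ∥ m = f3 a3 3f 36 36 36 ∥ 61 6a.
Inner hash: sum = 243+163+63+54+54+54+97+106 = 834; mod 256 = 66 → 42.
Outer input = (K'⊕opad) ∥ inner = 99 c9 55 5c 5c 5c ∥ 42.
Outer hash (tag): sum = 153+201+85+92+92+92+66 = 781; mod 256 = 13 → 0d.

0d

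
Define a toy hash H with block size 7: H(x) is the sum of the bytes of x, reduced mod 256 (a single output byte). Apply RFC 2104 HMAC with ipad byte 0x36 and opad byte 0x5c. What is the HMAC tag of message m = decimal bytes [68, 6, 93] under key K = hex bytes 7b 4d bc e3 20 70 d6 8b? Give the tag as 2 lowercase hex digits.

Key hex bytes 7b 4d bc e3 20 70 d6 8b is 8 bytes > B = 7, so hash it first: H(key) = 58, then zero-pad to 7 bytes: K' = 58 00 00 00 00 00 00.
K' ⊕ ipad = 6e 36 36 36 36 36 36.  K' ⊕ opad = 04 5c 5c 5c 5c 5c 5c.
Inner input = (K'⊕ipad) ∥ m = 6e 36 36 36 36 36 36 ∥ 44 06 5d.
Inner hash: sum = 110+54+54+54+54+54+54+68+6+93 = 601; mod 256 = 89 → 59.
Outer input = (K'⊕opad) ∥ inner = 04 5c 5c 5c 5c 5c 5c ∥ 59.
Outer hash (tag): sum = 4+92+92+92+92+92+92+89 = 645; mod 256 = 133 → 85.

85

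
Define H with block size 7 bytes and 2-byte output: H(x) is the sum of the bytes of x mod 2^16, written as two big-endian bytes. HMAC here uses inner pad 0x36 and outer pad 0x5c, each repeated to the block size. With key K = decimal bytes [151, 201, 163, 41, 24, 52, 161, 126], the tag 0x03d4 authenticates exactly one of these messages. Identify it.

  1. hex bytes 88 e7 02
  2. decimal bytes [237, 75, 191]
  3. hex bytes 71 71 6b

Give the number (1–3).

2

Key decimal bytes [151, 201, 163, 41, 24, 52, 161, 126] = 97 c9 a3 29 18 34 a1 7e is 8 bytes > B = 7, so hash it first: H(key) = 03 97, then zero-pad to 7 bytes: K' = 03 97 00 00 00 00 00.
K' ⊕ ipad = 35 a1 36 36 36 36 36; K' ⊕ opad = 5f cb 5c 5c 5c 5c 5c.
m1: inner = H(35 a1 36 36 36 36 36 88 e7 02) = 03 55; tag = H(5f cb 5c 5c 5c 5c 5c 03 55) = 034e
m2: inner = H(35 a1 36 36 36 36 36 ed 4b bf) = 03 db; tag = H(5f cb 5c 5c 5c 5c 5c 03 db) = 03d4 ← matches
m3: inner = H(35 a1 36 36 36 36 36 71 71 6b) = 03 31; tag = H(5f cb 5c 5c 5c 5c 5c 03 31) = 032a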